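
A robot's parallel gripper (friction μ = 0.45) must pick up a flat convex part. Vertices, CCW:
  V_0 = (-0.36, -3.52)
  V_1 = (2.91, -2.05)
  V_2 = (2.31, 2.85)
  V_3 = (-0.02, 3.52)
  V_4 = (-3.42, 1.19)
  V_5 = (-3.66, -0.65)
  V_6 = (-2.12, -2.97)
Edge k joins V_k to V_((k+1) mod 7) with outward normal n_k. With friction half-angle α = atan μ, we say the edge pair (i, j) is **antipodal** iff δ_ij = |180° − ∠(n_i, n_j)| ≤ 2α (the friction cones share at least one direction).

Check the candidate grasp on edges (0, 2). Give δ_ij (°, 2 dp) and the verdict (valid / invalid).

δ = 40.25°, valid

α = atan 0.45 = 24.23°;  2α = 48.46°
edge 0: e_0 = (+3.27, +1.47);  n_0 = (+0.4100, -0.9121)
edge 2: e_2 = (-2.33, +0.67);  n_2 = (+0.2764, +0.9611)
∠(n_0, n_2) = 139.75°
δ = |180° − 139.75°| = 40.25°
40.25° ≤ 2α = 48.46°  →  valid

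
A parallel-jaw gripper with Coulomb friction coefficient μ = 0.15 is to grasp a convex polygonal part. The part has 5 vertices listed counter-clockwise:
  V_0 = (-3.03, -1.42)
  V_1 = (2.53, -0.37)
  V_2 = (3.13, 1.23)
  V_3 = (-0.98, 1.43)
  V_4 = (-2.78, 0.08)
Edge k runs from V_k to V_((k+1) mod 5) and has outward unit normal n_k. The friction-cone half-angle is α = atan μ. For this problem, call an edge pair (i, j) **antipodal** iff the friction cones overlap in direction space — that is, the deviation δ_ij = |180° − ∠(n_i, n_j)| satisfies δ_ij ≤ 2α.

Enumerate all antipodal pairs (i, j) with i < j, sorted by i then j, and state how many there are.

count = 2; pairs: (0,2), (1,4)

α = atan 0.15 = 8.53°;  2α = 17.06°
n_0 = (+0.1856, -0.9826)
n_1 = (+0.9363, -0.3511)
n_2 = (+0.0486, +0.9988)
n_3 = (-0.6000, +0.8000)
n_4 = (-0.9864, +0.1644)
  (0,1): δ = 121.25°  ·
  (0,2): δ = 13.48°  ✓
  (0,3): δ = 26.18°  ·
  (0,4): δ = 69.84°  ·
  (1,2): δ = 72.23°  ·
  (1,3): δ = 32.57°  ·
  (1,4): δ = 11.09°  ✓
  (2,3): δ = 140.34°  ·
  (2,4): δ = 96.68°  ·
  (3,4): δ = 136.33°  ·
antipodal pairs: 2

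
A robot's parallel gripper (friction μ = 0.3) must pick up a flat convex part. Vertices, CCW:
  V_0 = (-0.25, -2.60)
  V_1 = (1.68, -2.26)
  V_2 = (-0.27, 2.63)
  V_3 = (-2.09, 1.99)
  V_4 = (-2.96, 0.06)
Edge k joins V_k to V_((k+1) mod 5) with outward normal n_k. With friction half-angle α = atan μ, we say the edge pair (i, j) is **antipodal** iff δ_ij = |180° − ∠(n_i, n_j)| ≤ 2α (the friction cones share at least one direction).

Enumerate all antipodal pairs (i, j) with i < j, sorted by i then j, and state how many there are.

α = atan 0.3 = 16.70°;  2α = 33.40°
n_0 = (+0.1735, -0.9848)
n_1 = (+0.9289, +0.3704)
n_2 = (-0.3317, +0.9434)
n_3 = (-0.9117, +0.4110)
n_4 = (-0.7005, -0.7137)
  (0,1): δ = 78.25°  ·
  (0,2): δ = 9.38°  ✓
  (0,3): δ = 55.74°  ·
  (0,4): δ = 125.54°  ·
  (1,2): δ = 92.37°  ·
  (1,3): δ = 46.01°  ·
  (1,4): δ = 23.79°  ✓
  (2,3): δ = 133.64°  ·
  (2,4): δ = 63.84°  ·
  (3,4): δ = 110.20°  ·
antipodal pairs: 2

count = 2; pairs: (0,2), (1,4)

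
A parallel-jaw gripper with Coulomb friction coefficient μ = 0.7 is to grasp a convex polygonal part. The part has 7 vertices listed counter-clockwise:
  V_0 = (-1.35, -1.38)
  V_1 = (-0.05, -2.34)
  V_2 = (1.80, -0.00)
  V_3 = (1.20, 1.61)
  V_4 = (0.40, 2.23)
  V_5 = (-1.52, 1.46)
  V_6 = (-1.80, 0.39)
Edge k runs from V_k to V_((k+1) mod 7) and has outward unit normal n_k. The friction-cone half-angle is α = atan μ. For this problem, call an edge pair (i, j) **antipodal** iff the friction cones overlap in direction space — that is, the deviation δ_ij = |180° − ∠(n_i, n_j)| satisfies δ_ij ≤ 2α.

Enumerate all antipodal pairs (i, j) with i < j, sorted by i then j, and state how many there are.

α = atan 0.7 = 34.99°;  2α = 69.98°
n_0 = (-0.5940, -0.8044)
n_1 = (+0.7845, -0.6202)
n_2 = (+0.9370, +0.3492)
n_3 = (+0.6126, +0.7904)
n_4 = (-0.3722, +0.9281)
n_5 = (-0.9674, +0.2532)
n_6 = (-0.9692, -0.2464)
  (0,1): δ = 91.89°  ·
  (0,2): δ = 33.12°  ✓
  (0,3): δ = 1.33°  ✓
  (0,4): δ = 58.30°  ✓
  (0,5): δ = 111.78°  ·
  (0,6): δ = 140.71°  ·
  (1,2): δ = 121.23°  ·
  (1,3): δ = 89.45°  ·
  (1,4): δ = 29.82°  ✓
  (1,5): δ = 23.67°  ✓
  (1,6): δ = 52.59°  ✓
  (2,3): δ = 148.21°  ·
  (2,4): δ = 88.59°  ·
  (2,5): δ = 35.10°  ✓
  (2,6): δ = 6.17°  ✓
  (3,4): δ = 120.37°  ·
  (3,5): δ = 66.89°  ✓
  (3,6): δ = 37.96°  ✓
  (4,5): δ = 126.52°  ·
  (4,6): δ = 97.59°  ·
  (5,6): δ = 151.07°  ·
antipodal pairs: 10

count = 10; pairs: (0,2), (0,3), (0,4), (1,4), (1,5), (1,6), (2,5), (2,6), (3,5), (3,6)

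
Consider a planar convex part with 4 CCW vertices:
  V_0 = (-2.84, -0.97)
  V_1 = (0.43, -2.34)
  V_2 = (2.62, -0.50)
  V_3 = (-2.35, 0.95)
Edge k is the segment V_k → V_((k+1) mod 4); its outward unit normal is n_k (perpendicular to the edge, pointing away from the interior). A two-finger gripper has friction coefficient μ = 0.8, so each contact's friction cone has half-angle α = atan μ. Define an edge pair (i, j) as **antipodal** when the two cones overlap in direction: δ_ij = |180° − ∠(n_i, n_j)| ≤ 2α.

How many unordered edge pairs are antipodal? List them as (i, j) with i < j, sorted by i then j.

count = 3; pairs: (0,2), (1,2), (1,3)

α = atan 0.8 = 38.66°;  2α = 77.32°
n_0 = (-0.3864, -0.9223)
n_1 = (+0.6433, -0.7656)
n_2 = (+0.2801, +0.9600)
n_3 = (-0.9689, +0.2473)
  (0,1): δ = 117.23°  ·
  (0,2): δ = 6.47°  ✓
  (0,3): δ = 98.41°  ·
  (1,2): δ = 56.30°  ✓
  (1,3): δ = 35.65°  ✓
  (2,3): δ = 88.05°  ·
antipodal pairs: 3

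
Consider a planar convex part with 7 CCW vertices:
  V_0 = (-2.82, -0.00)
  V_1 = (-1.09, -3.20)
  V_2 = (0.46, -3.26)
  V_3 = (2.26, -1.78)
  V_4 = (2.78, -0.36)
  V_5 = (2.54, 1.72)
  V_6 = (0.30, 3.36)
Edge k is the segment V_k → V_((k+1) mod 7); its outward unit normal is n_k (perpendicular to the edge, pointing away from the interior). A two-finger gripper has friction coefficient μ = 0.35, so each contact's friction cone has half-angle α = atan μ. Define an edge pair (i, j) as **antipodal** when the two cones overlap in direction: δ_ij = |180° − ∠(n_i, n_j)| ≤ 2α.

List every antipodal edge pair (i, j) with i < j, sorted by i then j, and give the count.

count = 5; pairs: (0,4), (0,5), (1,5), (2,6), (3,6)

α = atan 0.35 = 19.29°;  2α = 38.58°
n_0 = (-0.8797, -0.4756)
n_1 = (-0.0387, -0.9993)
n_2 = (+0.6351, -0.7724)
n_3 = (+0.9390, -0.3439)
n_4 = (+0.9934, +0.1146)
n_5 = (+0.5907, +0.8069)
n_6 = (-0.7328, +0.6805)
  (0,1): δ = 120.61°  ·
  (0,2): δ = 78.97°  ·
  (0,3): δ = 48.51°  ·
  (0,4): δ = 21.81°  ✓
  (0,5): δ = 25.39°  ✓
  (0,6): δ = 108.72°  ·
  (1,2): δ = 138.36°  ·
  (1,3): δ = 107.90°  ·
  (1,4): δ = 81.20°  ·
  (1,5): δ = 33.99°  ✓
  (1,6): δ = 49.34°  ·
  (2,3): δ = 149.54°  ·
  (2,4): δ = 122.85°  ·
  (2,5): δ = 75.64°  ·
  (2,6): δ = 7.69°  ✓
  (3,4): δ = 153.31°  ·
  (3,5): δ = 106.10°  ·
  (3,6): δ = 22.77°  ✓
  (4,5): δ = 132.79°  ·
  (4,6): δ = 49.46°  ·
  (5,6): δ = 96.67°  ·
antipodal pairs: 5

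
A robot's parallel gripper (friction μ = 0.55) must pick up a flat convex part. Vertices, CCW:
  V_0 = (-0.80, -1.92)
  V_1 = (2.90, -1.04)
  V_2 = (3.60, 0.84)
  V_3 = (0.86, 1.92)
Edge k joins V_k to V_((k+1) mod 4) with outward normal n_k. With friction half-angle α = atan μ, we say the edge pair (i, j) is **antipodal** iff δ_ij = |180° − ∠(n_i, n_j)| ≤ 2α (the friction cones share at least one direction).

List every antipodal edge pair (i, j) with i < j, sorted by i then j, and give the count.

α = atan 0.55 = 28.81°;  2α = 57.62°
n_0 = (+0.2314, -0.9729)
n_1 = (+0.9371, -0.3489)
n_2 = (+0.3667, +0.9303)
n_3 = (-0.9179, +0.3968)
  (0,1): δ = 123.80°  ·
  (0,2): δ = 34.89°  ✓
  (0,3): δ = 53.24°  ✓
  (1,2): δ = 91.09°  ·
  (1,3): δ = 2.96°  ✓
  (2,3): δ = 91.87°  ·
antipodal pairs: 3

count = 3; pairs: (0,2), (0,3), (1,3)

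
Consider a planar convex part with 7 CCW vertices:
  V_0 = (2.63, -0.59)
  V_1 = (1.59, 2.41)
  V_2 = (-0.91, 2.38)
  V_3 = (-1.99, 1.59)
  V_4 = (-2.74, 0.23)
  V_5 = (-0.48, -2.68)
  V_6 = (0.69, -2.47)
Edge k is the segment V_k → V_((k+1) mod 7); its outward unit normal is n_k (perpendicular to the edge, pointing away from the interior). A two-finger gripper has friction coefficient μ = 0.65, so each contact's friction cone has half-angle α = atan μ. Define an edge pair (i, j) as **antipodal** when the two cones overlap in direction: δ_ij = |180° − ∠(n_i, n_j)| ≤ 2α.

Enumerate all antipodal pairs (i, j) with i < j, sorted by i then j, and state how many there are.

α = atan 0.65 = 33.02°;  2α = 66.05°
n_0 = (+0.9448, +0.3275)
n_1 = (-0.0120, +0.9999)
n_2 = (-0.5904, +0.8071)
n_3 = (-0.8757, +0.4829)
n_4 = (-0.7898, -0.6134)
n_5 = (+0.1767, -0.9843)
n_6 = (+0.6959, -0.7181)
  (0,1): δ = 108.43°  ·
  (0,2): δ = 72.93°  ·
  (0,3): δ = 48.00°  ✓
  (0,4): δ = 18.71°  ✓
  (0,5): δ = 81.06°  ·
  (0,6): δ = 114.98°  ·
  (1,2): δ = 144.50°  ·
  (1,3): δ = 119.56°  ·
  (1,4): δ = 52.85°  ✓
  (1,5): δ = 9.49°  ✓
  (1,6): δ = 43.41°  ✓
  (2,3): δ = 155.06°  ·
  (2,4): δ = 88.35°  ·
  (2,5): δ = 26.01°  ✓
  (2,6): δ = 7.92°  ✓
  (3,4): δ = 113.29°  ·
  (3,5): δ = 50.95°  ✓
  (3,6): δ = 17.02°  ✓
  (4,5): δ = 117.66°  ·
  (4,6): δ = 83.73°  ·
  (5,6): δ = 146.08°  ·
antipodal pairs: 9

count = 9; pairs: (0,3), (0,4), (1,4), (1,5), (1,6), (2,5), (2,6), (3,5), (3,6)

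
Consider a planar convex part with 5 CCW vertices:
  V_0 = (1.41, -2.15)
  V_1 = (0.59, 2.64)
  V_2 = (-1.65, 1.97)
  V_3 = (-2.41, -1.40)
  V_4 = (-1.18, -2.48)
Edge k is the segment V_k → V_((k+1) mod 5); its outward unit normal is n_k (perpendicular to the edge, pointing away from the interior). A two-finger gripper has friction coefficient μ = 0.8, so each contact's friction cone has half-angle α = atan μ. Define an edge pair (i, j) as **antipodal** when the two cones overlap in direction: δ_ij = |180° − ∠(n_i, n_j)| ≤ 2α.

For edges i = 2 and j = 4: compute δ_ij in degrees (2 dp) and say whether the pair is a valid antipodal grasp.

δ = 70.03°, valid

α = atan 0.8 = 38.66°;  2α = 77.32°
edge 2: e_2 = (-0.76, -3.37);  n_2 = (-0.9755, +0.2200)
edge 4: e_4 = (+2.59, +0.33);  n_4 = (+0.1264, -0.9920)
∠(n_2, n_4) = 109.97°
δ = |180° − 109.97°| = 70.03°
70.03° ≤ 2α = 77.32°  →  valid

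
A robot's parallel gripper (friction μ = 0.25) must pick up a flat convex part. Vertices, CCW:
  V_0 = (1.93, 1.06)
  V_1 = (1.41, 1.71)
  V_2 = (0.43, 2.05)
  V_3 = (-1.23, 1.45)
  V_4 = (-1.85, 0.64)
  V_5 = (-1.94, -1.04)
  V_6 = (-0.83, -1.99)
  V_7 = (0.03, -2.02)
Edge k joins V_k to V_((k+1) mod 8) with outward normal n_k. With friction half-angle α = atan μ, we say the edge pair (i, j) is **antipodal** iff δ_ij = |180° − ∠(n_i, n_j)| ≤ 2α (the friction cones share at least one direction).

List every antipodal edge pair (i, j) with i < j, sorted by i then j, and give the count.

count = 5; pairs: (0,5), (1,5), (1,6), (2,6), (3,7)

α = atan 0.25 = 14.04°;  2α = 28.07°
n_0 = (+0.7809, +0.6247)
n_1 = (+0.3278, +0.9448)
n_2 = (-0.3399, +0.9405)
n_3 = (-0.7941, +0.6078)
n_4 = (-0.9986, +0.0535)
n_5 = (-0.6502, -0.7597)
n_6 = (-0.0349, -0.9994)
n_7 = (+0.8511, -0.5250)
  (0,1): δ = 147.79°  ·
  (0,2): δ = 108.79°  ·
  (0,3): δ = 76.09°  ·
  (0,4): δ = 41.73°  ·
  (0,5): δ = 10.78°  ✓
  (0,6): δ = 49.34°  ·
  (0,7): δ = 109.67°  ·
  (1,2): δ = 140.99°  ·
  (1,3): δ = 108.30°  ·
  (1,4): δ = 73.93°  ·
  (1,5): δ = 21.43°  ✓
  (1,6): δ = 17.14°  ✓
  (1,7): δ = 77.46°  ·
  (2,3): δ = 147.30°  ·
  (2,4): δ = 112.94°  ·
  (2,5): δ = 60.43°  ·
  (2,6): δ = 21.87°  ✓
  (2,7): δ = 38.46°  ·
  (3,4): δ = 145.63°  ·
  (3,5): δ = 93.13°  ·
  (3,6): δ = 54.57°  ·
  (3,7): δ = 5.76°  ✓
  (4,5): δ = 127.49°  ·
  (4,6): δ = 88.93°  ·
  (4,7): δ = 28.60°  ·
  (5,6): δ = 141.44°  ·
  (5,7): δ = 81.11°  ·
  (6,7): δ = 119.67°  ·
antipodal pairs: 5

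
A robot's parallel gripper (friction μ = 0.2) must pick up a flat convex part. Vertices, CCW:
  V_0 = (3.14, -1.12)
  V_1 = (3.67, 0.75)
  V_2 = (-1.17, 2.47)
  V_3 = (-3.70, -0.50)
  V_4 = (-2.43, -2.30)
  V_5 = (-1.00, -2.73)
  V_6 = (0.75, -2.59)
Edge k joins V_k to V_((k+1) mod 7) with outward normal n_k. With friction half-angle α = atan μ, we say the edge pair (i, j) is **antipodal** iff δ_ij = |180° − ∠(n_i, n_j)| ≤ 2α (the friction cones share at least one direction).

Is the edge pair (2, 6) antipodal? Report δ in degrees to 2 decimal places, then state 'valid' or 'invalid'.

α = atan 0.2 = 11.31°;  2α = 22.62°
edge 2: e_2 = (-2.53, -2.97);  n_2 = (-0.7612, +0.6485)
edge 6: e_6 = (+2.39, +1.47);  n_6 = (+0.5239, -0.8518)
∠(n_2, n_6) = 162.02°
δ = |180° − 162.02°| = 17.98°
17.98° ≤ 2α = 22.62°  →  valid

δ = 17.98°, valid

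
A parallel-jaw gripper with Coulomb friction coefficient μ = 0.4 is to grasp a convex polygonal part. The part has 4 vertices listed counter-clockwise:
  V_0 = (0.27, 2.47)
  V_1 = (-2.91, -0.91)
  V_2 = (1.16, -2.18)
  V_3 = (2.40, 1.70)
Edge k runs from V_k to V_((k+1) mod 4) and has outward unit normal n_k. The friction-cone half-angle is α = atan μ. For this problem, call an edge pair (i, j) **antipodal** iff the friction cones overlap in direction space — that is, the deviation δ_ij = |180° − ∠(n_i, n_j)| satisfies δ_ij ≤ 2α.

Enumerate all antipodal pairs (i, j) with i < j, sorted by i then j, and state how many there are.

α = atan 0.4 = 21.80°;  2α = 43.60°
n_0 = (-0.7283, +0.6852)
n_1 = (-0.2979, -0.9546)
n_2 = (+0.9525, -0.3044)
n_3 = (+0.3400, +0.9404)
  (0,1): δ = 64.08°  ·
  (0,2): δ = 25.53°  ✓
  (0,3): δ = 113.38°  ·
  (1,2): δ = 90.39°  ·
  (1,3): δ = 2.55°  ✓
  (2,3): δ = 92.15°  ·
antipodal pairs: 2

count = 2; pairs: (0,2), (1,3)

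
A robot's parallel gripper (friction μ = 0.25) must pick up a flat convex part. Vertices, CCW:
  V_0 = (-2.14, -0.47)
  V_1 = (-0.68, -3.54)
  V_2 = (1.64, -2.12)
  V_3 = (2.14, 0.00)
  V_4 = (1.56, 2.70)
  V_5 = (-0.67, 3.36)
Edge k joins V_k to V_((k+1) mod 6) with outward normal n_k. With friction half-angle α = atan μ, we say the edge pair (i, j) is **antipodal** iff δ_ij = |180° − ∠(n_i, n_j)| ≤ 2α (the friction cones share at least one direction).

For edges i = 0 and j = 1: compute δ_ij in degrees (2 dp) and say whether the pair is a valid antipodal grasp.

α = atan 0.25 = 14.04°;  2α = 28.07°
edge 0: e_0 = (+1.46, -3.07);  n_0 = (-0.9031, -0.4295)
edge 1: e_1 = (+2.32, +1.42);  n_1 = (+0.5220, -0.8529)
∠(n_0, n_1) = 96.04°
δ = |180° − 96.04°| = 83.96°
83.96° > 2α = 28.07°  →  invalid

δ = 83.96°, invalid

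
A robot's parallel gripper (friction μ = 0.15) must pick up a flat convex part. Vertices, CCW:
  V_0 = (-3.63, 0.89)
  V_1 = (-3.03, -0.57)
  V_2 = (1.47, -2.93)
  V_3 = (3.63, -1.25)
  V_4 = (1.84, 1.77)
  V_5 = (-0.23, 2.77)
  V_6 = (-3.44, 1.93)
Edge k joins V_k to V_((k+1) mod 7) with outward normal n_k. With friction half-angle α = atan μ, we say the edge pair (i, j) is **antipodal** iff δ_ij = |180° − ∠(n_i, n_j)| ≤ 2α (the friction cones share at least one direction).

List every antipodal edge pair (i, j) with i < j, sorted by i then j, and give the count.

α = atan 0.15 = 8.53°;  2α = 17.06°
n_0 = (-0.9249, -0.3801)
n_1 = (-0.4644, -0.8856)
n_2 = (+0.6139, -0.7894)
n_3 = (+0.8602, +0.5099)
n_4 = (+0.4350, +0.9004)
n_5 = (-0.2532, +0.9674)
n_6 = (-0.9837, +0.1797)
  (0,1): δ = 140.02°  ·
  (0,2): δ = 74.47°  ·
  (0,3): δ = 8.32°  ✓
  (0,4): δ = 41.87°  ·
  (0,5): δ = 82.32°  ·
  (0,6): δ = 147.31°  ·
  (1,2): δ = 114.45°  ·
  (1,3): δ = 31.67°  ·
  (1,4): δ = 1.89°  ✓
  (1,5): δ = 42.34°  ·
  (1,6): δ = 107.32°  ·
  (2,3): δ = 97.22°  ·
  (2,4): δ = 63.66°  ·
  (2,5): δ = 23.21°  ·
  (2,6): δ = 41.77°  ·
  (3,4): δ = 146.44°  ·
  (3,5): δ = 105.99°  ·
  (3,6): δ = 41.01°  ·
  (4,5): δ = 139.55°  ·
  (4,6): δ = 74.57°  ·
  (5,6): δ = 115.02°  ·
antipodal pairs: 2

count = 2; pairs: (0,3), (1,4)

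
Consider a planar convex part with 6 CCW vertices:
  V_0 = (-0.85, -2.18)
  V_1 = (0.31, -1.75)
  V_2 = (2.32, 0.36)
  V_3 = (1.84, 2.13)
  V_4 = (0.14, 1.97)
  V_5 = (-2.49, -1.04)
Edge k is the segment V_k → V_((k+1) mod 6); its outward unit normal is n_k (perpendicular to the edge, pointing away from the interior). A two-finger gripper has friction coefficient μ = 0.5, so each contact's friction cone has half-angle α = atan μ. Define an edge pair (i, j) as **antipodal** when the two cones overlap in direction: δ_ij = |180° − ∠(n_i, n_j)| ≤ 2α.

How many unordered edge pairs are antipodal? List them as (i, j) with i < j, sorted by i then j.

count = 6; pairs: (0,3), (0,4), (1,3), (1,4), (2,5), (3,5)

α = atan 0.5 = 26.57°;  2α = 53.13°
n_0 = (+0.3476, -0.9377)
n_1 = (+0.7241, -0.6897)
n_2 = (+0.9651, +0.2617)
n_3 = (-0.0937, +0.9956)
n_4 = (-0.7530, +0.6580)
n_5 = (-0.5708, -0.8211)
  (0,1): δ = 153.95°  ·
  (0,2): δ = 95.17°  ·
  (0,3): δ = 14.96°  ✓
  (0,4): δ = 28.52°  ✓
  (0,5): δ = 124.86°  ·
  (1,2): δ = 121.22°  ·
  (1,3): δ = 41.01°  ✓
  (1,4): δ = 2.46°  ✓
  (1,5): δ = 98.81°  ·
  (2,3): δ = 99.80°  ·
  (2,4): δ = 56.32°  ·
  (2,5): δ = 40.02°  ✓
  (3,4): δ = 136.52°  ·
  (3,5): δ = 40.18°  ✓
  (4,5): δ = 83.66°  ·
antipodal pairs: 6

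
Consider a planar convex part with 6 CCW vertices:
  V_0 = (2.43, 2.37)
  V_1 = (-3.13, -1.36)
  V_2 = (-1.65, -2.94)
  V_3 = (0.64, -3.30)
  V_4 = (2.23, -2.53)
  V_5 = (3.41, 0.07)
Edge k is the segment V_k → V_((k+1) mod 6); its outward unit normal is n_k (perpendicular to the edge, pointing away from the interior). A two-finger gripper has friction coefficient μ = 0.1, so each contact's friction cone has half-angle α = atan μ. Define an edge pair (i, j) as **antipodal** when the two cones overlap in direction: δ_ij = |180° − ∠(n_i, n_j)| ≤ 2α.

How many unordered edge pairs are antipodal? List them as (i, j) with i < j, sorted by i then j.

α = atan 0.1 = 5.71°;  2α = 11.42°
n_0 = (-0.5571, +0.8304)
n_1 = (-0.7298, -0.6836)
n_2 = (-0.1553, -0.9879)
n_3 = (+0.4359, -0.9000)
n_4 = (+0.9106, -0.4133)
n_5 = (+0.9200, +0.3920)
  (0,1): δ = 80.73°  ·
  (0,2): δ = 42.79°  ·
  (0,3): δ = 8.02°  ✓
  (0,4): δ = 31.73°  ·
  (0,5): δ = 79.22°  ·
  (1,2): δ = 142.06°  ·
  (1,3): δ = 107.29°  ·
  (1,4): δ = 67.54°  ·
  (1,5): δ = 20.05°  ·
  (2,3): δ = 145.23°  ·
  (2,4): δ = 105.48°  ·
  (2,5): δ = 57.99°  ·
  (3,4): δ = 140.25°  ·
  (3,5): δ = 92.76°  ·
  (4,5): δ = 132.51°  ·
antipodal pairs: 1

count = 1; pairs: (0,3)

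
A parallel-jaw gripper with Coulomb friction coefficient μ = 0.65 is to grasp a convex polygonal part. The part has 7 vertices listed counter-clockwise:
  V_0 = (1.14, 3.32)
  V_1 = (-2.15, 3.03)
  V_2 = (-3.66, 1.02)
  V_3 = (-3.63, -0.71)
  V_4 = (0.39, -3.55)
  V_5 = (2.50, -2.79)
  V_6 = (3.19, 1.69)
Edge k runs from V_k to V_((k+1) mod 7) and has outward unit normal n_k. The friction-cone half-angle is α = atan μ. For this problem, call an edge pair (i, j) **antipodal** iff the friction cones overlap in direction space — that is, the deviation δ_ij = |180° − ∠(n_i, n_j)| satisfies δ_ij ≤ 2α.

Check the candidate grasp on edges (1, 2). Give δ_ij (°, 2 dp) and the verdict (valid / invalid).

δ = 142.09°, invalid

α = atan 0.65 = 33.02°;  2α = 66.05°
edge 1: e_1 = (-1.51, -2.01);  n_1 = (-0.7995, +0.6006)
edge 2: e_2 = (+0.03, -1.73);  n_2 = (-0.9998, -0.0173)
∠(n_1, n_2) = 37.91°
δ = |180° − 37.91°| = 142.09°
142.09° > 2α = 66.05°  →  invalid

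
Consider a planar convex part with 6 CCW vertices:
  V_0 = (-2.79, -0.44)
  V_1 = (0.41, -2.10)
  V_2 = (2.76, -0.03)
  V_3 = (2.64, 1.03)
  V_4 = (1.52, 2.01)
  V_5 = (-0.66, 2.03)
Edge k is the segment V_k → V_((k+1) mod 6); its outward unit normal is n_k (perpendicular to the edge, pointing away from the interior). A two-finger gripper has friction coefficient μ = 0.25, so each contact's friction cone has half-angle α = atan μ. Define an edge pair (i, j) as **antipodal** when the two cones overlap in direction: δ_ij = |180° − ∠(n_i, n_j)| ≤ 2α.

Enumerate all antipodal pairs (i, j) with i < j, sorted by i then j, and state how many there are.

α = atan 0.25 = 14.04°;  2α = 28.07°
n_0 = (-0.4605, -0.8877)
n_1 = (+0.6610, -0.7504)
n_2 = (+0.9937, +0.1125)
n_3 = (+0.6585, +0.7526)
n_4 = (+0.0092, +1.0000)
n_5 = (-0.7573, +0.6531)
  (0,1): δ = 111.21°  ·
  (0,2): δ = 56.12°  ·
  (0,3): δ = 13.77°  ✓
  (0,4): δ = 26.89°  ✓
  (0,5): δ = 76.65°  ·
  (1,2): δ = 124.92°  ·
  (1,3): δ = 82.56°  ·
  (1,4): δ = 41.90°  ·
  (1,5): δ = 7.85°  ✓
  (2,3): δ = 137.64°  ·
  (2,4): δ = 96.98°  ·
  (2,5): δ = 47.23°  ·
  (3,4): δ = 139.34°  ·
  (3,5): δ = 89.59°  ·
  (4,5): δ = 130.25°  ·
antipodal pairs: 3

count = 3; pairs: (0,3), (0,4), (1,5)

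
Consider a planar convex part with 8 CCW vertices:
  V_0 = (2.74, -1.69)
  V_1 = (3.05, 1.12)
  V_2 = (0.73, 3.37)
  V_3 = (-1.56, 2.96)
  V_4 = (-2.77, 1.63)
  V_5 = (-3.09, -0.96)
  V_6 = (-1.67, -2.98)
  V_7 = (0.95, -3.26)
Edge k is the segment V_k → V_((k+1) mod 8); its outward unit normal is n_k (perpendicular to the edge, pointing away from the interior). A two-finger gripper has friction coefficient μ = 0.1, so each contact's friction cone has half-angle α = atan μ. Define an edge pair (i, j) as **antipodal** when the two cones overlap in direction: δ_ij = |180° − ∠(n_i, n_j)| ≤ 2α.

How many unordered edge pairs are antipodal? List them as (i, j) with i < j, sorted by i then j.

count = 3; pairs: (0,4), (1,5), (3,7)

α = atan 0.1 = 5.71°;  2α = 11.42°
n_0 = (+0.9940, -0.1097)
n_1 = (+0.6962, +0.7179)
n_2 = (-0.1762, +0.9843)
n_3 = (-0.7397, +0.6729)
n_4 = (-0.9925, +0.1226)
n_5 = (-0.8181, -0.5751)
n_6 = (-0.1063, -0.9943)
n_7 = (+0.6594, -0.7518)
  (0,1): δ = 127.83°  ·
  (0,2): δ = 73.55°  ·
  (0,3): δ = 36.00°  ·
  (0,4): δ = 0.75°  ✓
  (0,5): δ = 41.40°  ·
  (0,6): δ = 90.20°  ·
  (0,7): δ = 137.55°  ·
  (1,2): δ = 125.73°  ·
  (1,3): δ = 88.17°  ·
  (1,4): δ = 52.92°  ·
  (1,5): δ = 10.77°  ✓
  (1,6): δ = 38.02°  ·
  (1,7): δ = 85.38°  ·
  (2,3): δ = 142.45°  ·
  (2,4): δ = 107.19°  ·
  (2,5): δ = 65.04°  ·
  (2,6): δ = 16.25°  ·
  (2,7): δ = 31.10°  ·
  (3,4): δ = 144.75°  ·
  (3,5): δ = 102.60°  ·
  (3,6): δ = 53.80°  ·
  (3,7): δ = 6.45°  ✓
  (4,5): δ = 137.85°  ·
  (4,6): δ = 89.06°  ·
  (4,7): δ = 41.70°  ·
  (5,6): δ = 131.21°  ·
  (5,7): δ = 83.85°  ·
  (6,7): δ = 132.65°  ·
antipodal pairs: 3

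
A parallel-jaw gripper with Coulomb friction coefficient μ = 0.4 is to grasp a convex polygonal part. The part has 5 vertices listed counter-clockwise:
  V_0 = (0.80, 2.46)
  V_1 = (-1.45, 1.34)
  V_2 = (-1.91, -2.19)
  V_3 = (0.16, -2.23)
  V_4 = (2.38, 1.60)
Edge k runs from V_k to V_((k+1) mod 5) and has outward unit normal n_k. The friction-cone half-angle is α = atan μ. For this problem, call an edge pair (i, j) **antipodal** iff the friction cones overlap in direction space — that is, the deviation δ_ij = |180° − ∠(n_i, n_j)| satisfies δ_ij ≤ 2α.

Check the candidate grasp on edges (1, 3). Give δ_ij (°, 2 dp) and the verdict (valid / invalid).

α = atan 0.4 = 21.80°;  2α = 43.60°
edge 1: e_1 = (-0.46, -3.53);  n_1 = (-0.9916, +0.1292)
edge 3: e_3 = (+2.22, +3.83);  n_3 = (+0.8652, -0.5015)
∠(n_1, n_3) = 157.33°
δ = |180° − 157.33°| = 22.67°
22.67° ≤ 2α = 43.60°  →  valid

δ = 22.67°, valid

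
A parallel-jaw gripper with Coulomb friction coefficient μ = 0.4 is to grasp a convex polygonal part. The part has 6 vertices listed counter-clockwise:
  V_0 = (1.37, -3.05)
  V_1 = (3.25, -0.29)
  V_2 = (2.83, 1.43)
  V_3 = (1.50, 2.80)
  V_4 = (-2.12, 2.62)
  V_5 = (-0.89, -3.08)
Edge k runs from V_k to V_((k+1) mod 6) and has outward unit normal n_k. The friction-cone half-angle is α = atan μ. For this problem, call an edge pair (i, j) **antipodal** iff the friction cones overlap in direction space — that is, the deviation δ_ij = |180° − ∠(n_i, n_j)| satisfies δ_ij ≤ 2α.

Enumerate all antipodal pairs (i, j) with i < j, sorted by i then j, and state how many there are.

α = atan 0.4 = 21.80°;  2α = 43.60°
n_0 = (+0.8265, -0.5630)
n_1 = (+0.9715, +0.2372)
n_2 = (+0.7175, +0.6966)
n_3 = (-0.0497, +0.9988)
n_4 = (-0.9775, -0.2109)
n_5 = (+0.0133, -0.9999)
  (0,1): δ = 132.02°  ·
  (0,2): δ = 101.59°  ·
  (0,3): δ = 52.89°  ·
  (0,4): δ = 46.44°  ·
  (0,5): δ = 125.02°  ·
  (1,2): δ = 149.57°  ·
  (1,3): δ = 100.88°  ·
  (1,4): δ = 1.55°  ✓
  (1,5): δ = 77.04°  ·
  (2,3): δ = 131.30°  ·
  (2,4): δ = 31.97°  ✓
  (2,5): δ = 46.61°  ·
  (3,4): δ = 80.67°  ·
  (3,5): δ = 2.09°  ✓
  (4,5): δ = 101.42°  ·
antipodal pairs: 3

count = 3; pairs: (1,4), (2,4), (3,5)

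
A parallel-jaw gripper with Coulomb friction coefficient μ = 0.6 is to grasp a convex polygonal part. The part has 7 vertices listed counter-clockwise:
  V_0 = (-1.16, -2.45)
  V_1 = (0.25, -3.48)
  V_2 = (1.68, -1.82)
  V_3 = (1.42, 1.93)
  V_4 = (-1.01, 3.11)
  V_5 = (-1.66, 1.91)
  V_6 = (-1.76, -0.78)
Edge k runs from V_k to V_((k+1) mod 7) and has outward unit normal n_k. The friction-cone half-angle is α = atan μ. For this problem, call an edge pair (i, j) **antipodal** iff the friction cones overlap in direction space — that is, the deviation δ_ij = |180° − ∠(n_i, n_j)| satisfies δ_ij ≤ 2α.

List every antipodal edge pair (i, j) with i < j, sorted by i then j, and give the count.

count = 9; pairs: (0,2), (0,3), (1,4), (1,5), (1,6), (2,4), (2,5), (2,6), (3,6)

α = atan 0.6 = 30.96°;  2α = 61.93°
n_0 = (-0.5899, -0.8075)
n_1 = (+0.7576, -0.6527)
n_2 = (+0.9976, +0.0692)
n_3 = (+0.4368, +0.8995)
n_4 = (-0.8793, +0.4763)
n_5 = (-0.9993, +0.0371)
n_6 = (-0.9411, -0.3381)
  (0,1): δ = 94.60°  ·
  (0,2): δ = 49.89°  ✓
  (0,3): δ = 10.25°  ✓
  (0,4): δ = 97.71°  ·
  (0,5): δ = 124.02°  ·
  (0,6): δ = 145.91°  ·
  (1,2): δ = 135.29°  ·
  (1,3): δ = 75.16°  ·
  (1,4): δ = 12.30°  ✓
  (1,5): δ = 38.61°  ✓
  (1,6): δ = 60.51°  ✓
  (2,3): δ = 119.87°  ·
  (2,4): δ = 32.41°  ✓
  (2,5): δ = 6.10°  ✓
  (2,6): δ = 15.80°  ✓
  (3,4): δ = 92.54°  ·
  (3,5): δ = 66.23°  ·
  (3,6): δ = 44.34°  ✓
  (4,5): δ = 153.69°  ·
  (4,6): δ = 131.79°  ·
  (5,6): δ = 158.11°  ·
antipodal pairs: 9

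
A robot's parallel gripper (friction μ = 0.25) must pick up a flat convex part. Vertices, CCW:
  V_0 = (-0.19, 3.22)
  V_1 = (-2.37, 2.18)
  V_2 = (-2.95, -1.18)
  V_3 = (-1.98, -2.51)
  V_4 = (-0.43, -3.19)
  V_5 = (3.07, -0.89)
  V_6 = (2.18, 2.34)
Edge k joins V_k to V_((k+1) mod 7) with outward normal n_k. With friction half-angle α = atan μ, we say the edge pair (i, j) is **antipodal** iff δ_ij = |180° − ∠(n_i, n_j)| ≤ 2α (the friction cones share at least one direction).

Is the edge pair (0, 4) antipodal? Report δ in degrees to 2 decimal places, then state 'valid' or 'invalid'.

δ = 7.81°, valid

α = atan 0.25 = 14.04°;  2α = 28.07°
edge 0: e_0 = (-2.18, -1.04);  n_0 = (-0.4306, +0.9026)
edge 4: e_4 = (+3.50, +2.30);  n_4 = (+0.5492, -0.8357)
∠(n_0, n_4) = 172.19°
δ = |180° − 172.19°| = 7.81°
7.81° ≤ 2α = 28.07°  →  valid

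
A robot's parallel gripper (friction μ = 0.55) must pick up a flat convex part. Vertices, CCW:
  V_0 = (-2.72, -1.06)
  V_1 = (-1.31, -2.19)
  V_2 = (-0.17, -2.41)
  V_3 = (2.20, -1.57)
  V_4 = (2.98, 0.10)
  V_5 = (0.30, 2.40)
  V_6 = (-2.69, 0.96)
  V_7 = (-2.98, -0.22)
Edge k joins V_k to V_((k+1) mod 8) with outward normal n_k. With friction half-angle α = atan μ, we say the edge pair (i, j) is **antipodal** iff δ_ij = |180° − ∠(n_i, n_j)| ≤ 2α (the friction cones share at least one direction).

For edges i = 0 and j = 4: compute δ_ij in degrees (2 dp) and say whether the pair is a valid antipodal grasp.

α = atan 0.55 = 28.81°;  2α = 57.62°
edge 0: e_0 = (+1.41, -1.13);  n_0 = (-0.6254, -0.7803)
edge 4: e_4 = (-2.68, +2.30);  n_4 = (+0.6513, +0.7589)
∠(n_0, n_4) = 178.07°
δ = |180° − 178.07°| = 1.93°
1.93° ≤ 2α = 57.62°  →  valid

δ = 1.93°, valid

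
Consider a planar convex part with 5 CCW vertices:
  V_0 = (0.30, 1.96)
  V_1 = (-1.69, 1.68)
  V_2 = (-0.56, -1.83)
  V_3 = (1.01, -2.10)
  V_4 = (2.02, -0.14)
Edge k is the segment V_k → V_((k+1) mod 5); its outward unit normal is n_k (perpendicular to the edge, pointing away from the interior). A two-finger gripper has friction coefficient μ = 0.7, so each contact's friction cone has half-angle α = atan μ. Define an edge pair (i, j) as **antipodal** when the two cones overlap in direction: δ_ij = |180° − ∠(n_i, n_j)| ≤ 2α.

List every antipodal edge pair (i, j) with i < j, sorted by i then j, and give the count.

α = atan 0.7 = 34.99°;  2α = 69.98°
n_0 = (-0.1393, +0.9902)
n_1 = (-0.9519, -0.3064)
n_2 = (-0.1695, -0.9855)
n_3 = (+0.8889, -0.4581)
n_4 = (+0.7736, +0.6336)
  (0,1): δ = 80.16°  ·
  (0,2): δ = 17.77°  ✓
  (0,3): δ = 54.73°  ✓
  (0,4): δ = 121.31°  ·
  (1,2): δ = 117.60°  ·
  (1,3): δ = 45.11°  ✓
  (1,4): δ = 21.47°  ✓
  (2,3): δ = 107.50°  ·
  (2,4): δ = 40.92°  ✓
  (3,4): δ = 113.42°  ·
antipodal pairs: 5

count = 5; pairs: (0,2), (0,3), (1,3), (1,4), (2,4)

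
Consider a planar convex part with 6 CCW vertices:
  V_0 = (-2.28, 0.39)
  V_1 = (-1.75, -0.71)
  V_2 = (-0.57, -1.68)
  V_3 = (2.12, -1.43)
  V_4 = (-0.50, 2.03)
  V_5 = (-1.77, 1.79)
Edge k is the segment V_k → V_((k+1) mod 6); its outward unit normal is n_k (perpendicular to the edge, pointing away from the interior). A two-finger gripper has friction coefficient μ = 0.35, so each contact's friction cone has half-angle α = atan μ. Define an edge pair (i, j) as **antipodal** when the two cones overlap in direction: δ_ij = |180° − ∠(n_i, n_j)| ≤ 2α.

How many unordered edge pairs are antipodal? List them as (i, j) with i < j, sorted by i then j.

count = 3; pairs: (0,3), (1,3), (2,4)

α = atan 0.35 = 19.29°;  2α = 38.58°
n_0 = (-0.9009, -0.4341)
n_1 = (-0.6350, -0.7725)
n_2 = (+0.0925, -0.9957)
n_3 = (+0.7972, +0.6037)
n_4 = (-0.1857, +0.9826)
n_5 = (-0.9396, +0.3423)
  (0,1): δ = 155.15°  ·
  (0,2): δ = 110.42°  ·
  (0,3): δ = 11.41°  ✓
  (0,4): δ = 74.98°  ·
  (0,5): δ = 134.26°  ·
  (1,2): δ = 135.27°  ·
  (1,3): δ = 13.44°  ✓
  (1,4): δ = 50.12°  ·
  (1,5): δ = 109.41°  ·
  (2,3): δ = 58.18°  ·
  (2,4): δ = 5.39°  ✓
  (2,5): δ = 64.67°  ·
  (3,4): δ = 116.43°  ·
  (3,5): δ = 57.15°  ·
  (4,5): δ = 120.72°  ·
antipodal pairs: 3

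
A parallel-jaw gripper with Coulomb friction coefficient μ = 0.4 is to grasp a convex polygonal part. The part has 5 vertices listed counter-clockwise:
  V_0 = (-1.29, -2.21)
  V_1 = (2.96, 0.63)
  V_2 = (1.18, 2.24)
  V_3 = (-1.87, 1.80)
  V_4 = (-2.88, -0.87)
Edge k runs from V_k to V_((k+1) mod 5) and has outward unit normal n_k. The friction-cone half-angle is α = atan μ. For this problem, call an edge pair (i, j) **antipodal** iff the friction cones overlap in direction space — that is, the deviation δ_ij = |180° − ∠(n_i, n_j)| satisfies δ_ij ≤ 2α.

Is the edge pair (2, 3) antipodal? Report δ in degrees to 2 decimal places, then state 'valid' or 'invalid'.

δ = 118.93°, invalid

α = atan 0.4 = 21.80°;  2α = 43.60°
edge 2: e_2 = (-3.05, -0.44);  n_2 = (-0.1428, +0.9898)
edge 3: e_3 = (-1.01, -2.67);  n_3 = (-0.9353, +0.3538)
∠(n_2, n_3) = 61.07°
δ = |180° − 61.07°| = 118.93°
118.93° > 2α = 43.60°  →  invalid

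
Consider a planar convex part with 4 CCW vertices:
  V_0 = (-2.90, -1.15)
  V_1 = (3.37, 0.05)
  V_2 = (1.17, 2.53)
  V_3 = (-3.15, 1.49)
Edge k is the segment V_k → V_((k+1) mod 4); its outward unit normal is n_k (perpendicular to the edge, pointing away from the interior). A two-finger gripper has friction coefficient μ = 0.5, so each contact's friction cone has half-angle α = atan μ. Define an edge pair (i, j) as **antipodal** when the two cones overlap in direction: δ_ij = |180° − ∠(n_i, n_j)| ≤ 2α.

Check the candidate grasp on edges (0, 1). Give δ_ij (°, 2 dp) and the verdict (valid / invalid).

δ = 59.26°, invalid

α = atan 0.5 = 26.57°;  2α = 53.13°
edge 0: e_0 = (+6.27, +1.20);  n_0 = (+0.1880, -0.9822)
edge 1: e_1 = (-2.20, +2.48);  n_1 = (+0.7481, +0.6636)
∠(n_0, n_1) = 120.74°
δ = |180° − 120.74°| = 59.26°
59.26° > 2α = 53.13°  →  invalid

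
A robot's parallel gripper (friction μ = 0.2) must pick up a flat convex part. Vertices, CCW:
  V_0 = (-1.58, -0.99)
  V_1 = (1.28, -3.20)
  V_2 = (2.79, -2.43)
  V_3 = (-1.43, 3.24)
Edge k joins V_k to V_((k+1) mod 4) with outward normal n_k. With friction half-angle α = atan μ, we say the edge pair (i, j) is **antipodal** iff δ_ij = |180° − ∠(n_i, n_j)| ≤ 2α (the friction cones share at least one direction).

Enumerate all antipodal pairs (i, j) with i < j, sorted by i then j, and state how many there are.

α = atan 0.2 = 11.31°;  2α = 22.62°
n_0 = (-0.6114, -0.7913)
n_1 = (+0.4543, -0.8909)
n_2 = (+0.8022, +0.5971)
n_3 = (-0.9994, +0.0354)
  (0,1): δ = 115.29°  ·
  (0,2): δ = 15.65°  ✓
  (0,3): δ = 125.66°  ·
  (1,2): δ = 80.36°  ·
  (1,3): δ = 60.95°  ·
  (2,3): δ = 38.69°  ·
antipodal pairs: 1

count = 1; pairs: (0,2)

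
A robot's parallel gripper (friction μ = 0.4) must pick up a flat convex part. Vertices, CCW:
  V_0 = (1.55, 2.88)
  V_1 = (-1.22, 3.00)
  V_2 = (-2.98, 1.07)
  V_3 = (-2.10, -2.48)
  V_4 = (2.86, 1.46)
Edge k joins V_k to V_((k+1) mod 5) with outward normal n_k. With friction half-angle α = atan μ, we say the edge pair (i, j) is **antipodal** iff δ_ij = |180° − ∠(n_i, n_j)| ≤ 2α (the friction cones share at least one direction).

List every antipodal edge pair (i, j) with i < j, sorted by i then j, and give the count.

α = atan 0.4 = 21.80°;  2α = 43.60°
n_0 = (+0.0433, +0.9991)
n_1 = (-0.7389, +0.6738)
n_2 = (-0.9706, -0.2406)
n_3 = (+0.6220, -0.7830)
n_4 = (+0.7350, +0.6781)
  (0,1): δ = 129.88°  ·
  (0,2): δ = 73.60°  ·
  (0,3): δ = 40.94°  ✓
  (0,4): δ = 135.17°  ·
  (1,2): δ = 123.72°  ·
  (1,3): δ = 9.18°  ✓
  (1,4): δ = 85.05°  ·
  (2,3): δ = 65.46°  ·
  (2,4): δ = 28.77°  ✓
  (3,4): δ = 85.77°  ·
antipodal pairs: 3

count = 3; pairs: (0,3), (1,3), (2,4)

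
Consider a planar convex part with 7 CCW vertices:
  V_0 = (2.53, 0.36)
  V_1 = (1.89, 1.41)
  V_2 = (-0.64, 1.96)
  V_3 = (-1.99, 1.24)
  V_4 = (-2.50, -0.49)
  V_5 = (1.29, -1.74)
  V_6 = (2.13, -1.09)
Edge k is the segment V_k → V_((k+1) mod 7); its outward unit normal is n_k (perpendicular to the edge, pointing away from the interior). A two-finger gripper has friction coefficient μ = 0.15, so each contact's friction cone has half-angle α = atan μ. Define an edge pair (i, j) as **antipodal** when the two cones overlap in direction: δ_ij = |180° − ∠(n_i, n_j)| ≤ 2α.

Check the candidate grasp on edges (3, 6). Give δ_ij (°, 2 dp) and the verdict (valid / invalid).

δ = 1.00°, valid

α = atan 0.15 = 8.53°;  2α = 17.06°
edge 3: e_3 = (-0.51, -1.73);  n_3 = (-0.9592, +0.2828)
edge 6: e_6 = (+0.40, +1.45);  n_6 = (+0.9640, -0.2659)
∠(n_3, n_6) = 179.00°
δ = |180° − 179.00°| = 1.00°
1.00° ≤ 2α = 17.06°  →  valid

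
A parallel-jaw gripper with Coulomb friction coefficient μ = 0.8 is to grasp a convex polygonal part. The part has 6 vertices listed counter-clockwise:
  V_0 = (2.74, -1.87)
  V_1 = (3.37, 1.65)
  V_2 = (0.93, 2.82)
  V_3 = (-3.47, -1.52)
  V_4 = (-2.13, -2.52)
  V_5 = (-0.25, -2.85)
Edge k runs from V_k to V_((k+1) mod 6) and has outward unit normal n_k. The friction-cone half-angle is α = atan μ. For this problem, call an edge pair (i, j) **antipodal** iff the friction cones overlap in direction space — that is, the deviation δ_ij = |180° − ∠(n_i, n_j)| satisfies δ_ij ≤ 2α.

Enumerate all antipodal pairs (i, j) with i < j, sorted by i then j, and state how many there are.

count = 7; pairs: (0,2), (0,3), (1,3), (1,4), (1,5), (2,4), (2,5)

α = atan 0.8 = 38.66°;  2α = 77.32°
n_0 = (+0.9844, -0.1762)
n_1 = (+0.4324, +0.9017)
n_2 = (-0.7022, +0.7119)
n_3 = (-0.5981, -0.8014)
n_4 = (-0.1729, -0.9849)
n_5 = (+0.3115, -0.9503)
  (0,1): δ = 105.47°  ·
  (0,2): δ = 35.25°  ✓
  (0,3): δ = 63.41°  ✓
  (0,4): δ = 90.19°  ·
  (0,5): δ = 118.29°  ·
  (1,2): δ = 109.78°  ·
  (1,3): δ = 11.11°  ✓
  (1,4): δ = 15.66°  ✓
  (1,5): δ = 43.77°  ✓
  (2,3): δ = 81.34°  ·
  (2,4): δ = 54.56°  ✓
  (2,5): δ = 26.46°  ✓
  (3,4): δ = 153.22°  ·
  (3,5): δ = 125.12°  ·
  (4,5): δ = 151.90°  ·
antipodal pairs: 7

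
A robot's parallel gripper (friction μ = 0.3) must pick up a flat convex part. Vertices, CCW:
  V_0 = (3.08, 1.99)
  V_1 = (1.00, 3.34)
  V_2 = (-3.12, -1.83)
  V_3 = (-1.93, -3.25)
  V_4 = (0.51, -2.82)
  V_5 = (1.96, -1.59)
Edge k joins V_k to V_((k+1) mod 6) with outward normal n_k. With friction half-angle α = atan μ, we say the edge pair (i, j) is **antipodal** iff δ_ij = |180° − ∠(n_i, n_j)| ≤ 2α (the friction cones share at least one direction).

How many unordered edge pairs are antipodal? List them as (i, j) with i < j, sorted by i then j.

α = atan 0.3 = 16.70°;  2α = 33.40°
n_0 = (+0.5444, +0.8388)
n_1 = (-0.7820, +0.6232)
n_2 = (-0.7664, -0.6423)
n_3 = (+0.1736, -0.9848)
n_4 = (+0.6469, -0.7626)
n_5 = (+0.9544, -0.2986)
  (0,1): δ = 95.57°  ·
  (0,2): δ = 17.05°  ✓
  (0,3): δ = 42.98°  ·
  (0,4): δ = 73.29°  ·
  (0,5): δ = 105.61°  ·
  (1,2): δ = 101.48°  ·
  (1,3): δ = 41.45°  ·
  (1,4): δ = 11.14°  ✓
  (1,5): δ = 21.18°  ✓
  (2,3): δ = 119.97°  ·
  (2,4): δ = 89.66°  ·
  (2,5): δ = 57.34°  ·
  (3,4): δ = 149.69°  ·
  (3,5): δ = 117.37°  ·
  (4,5): δ = 147.68°  ·
antipodal pairs: 3

count = 3; pairs: (0,2), (1,4), (1,5)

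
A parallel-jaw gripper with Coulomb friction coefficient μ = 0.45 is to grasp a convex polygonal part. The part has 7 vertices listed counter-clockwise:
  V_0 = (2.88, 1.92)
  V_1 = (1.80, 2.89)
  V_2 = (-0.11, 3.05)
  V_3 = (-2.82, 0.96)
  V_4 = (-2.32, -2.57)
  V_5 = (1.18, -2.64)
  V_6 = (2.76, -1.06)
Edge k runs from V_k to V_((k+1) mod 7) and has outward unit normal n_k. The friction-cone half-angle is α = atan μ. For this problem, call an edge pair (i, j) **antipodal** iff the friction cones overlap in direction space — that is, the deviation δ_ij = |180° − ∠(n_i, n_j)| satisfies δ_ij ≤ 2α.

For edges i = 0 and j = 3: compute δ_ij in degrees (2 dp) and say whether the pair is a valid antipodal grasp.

α = atan 0.45 = 24.23°;  2α = 48.46°
edge 0: e_0 = (-1.08, +0.97);  n_0 = (+0.6682, +0.7440)
edge 3: e_3 = (+0.50, -3.53);  n_3 = (-0.9901, -0.1402)
∠(n_0, n_3) = 139.99°
δ = |180° − 139.99°| = 40.01°
40.01° ≤ 2α = 48.46°  →  valid

δ = 40.01°, valid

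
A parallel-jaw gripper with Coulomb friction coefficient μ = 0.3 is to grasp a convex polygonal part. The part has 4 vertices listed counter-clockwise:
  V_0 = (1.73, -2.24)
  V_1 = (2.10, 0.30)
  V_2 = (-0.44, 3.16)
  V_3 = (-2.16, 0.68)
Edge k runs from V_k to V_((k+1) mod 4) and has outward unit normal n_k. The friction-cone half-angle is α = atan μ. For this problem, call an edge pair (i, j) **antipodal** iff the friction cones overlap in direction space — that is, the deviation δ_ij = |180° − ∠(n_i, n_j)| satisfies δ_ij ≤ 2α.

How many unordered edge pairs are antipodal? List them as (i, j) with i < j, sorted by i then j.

count = 2; pairs: (0,2), (1,3)

α = atan 0.3 = 16.70°;  2α = 33.40°
n_0 = (+0.9896, -0.1441)
n_1 = (+0.7477, +0.6640)
n_2 = (-0.8217, +0.5699)
n_3 = (-0.6003, -0.7998)
  (0,1): δ = 130.10°  ·
  (0,2): δ = 26.46°  ✓
  (0,3): δ = 61.39°  ·
  (1,2): δ = 76.35°  ·
  (1,3): δ = 11.50°  ✓
  (2,3): δ = 92.15°  ·
antipodal pairs: 2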